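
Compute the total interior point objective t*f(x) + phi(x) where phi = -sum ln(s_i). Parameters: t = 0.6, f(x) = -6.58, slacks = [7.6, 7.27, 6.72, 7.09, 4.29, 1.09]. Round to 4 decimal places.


Step 1: Compute log-barrier.
ln values: [2.0281, 1.9838, 1.9051, 1.9587, 1.4563, 0.0862]
phi = -(2.0281 + 1.9838 + 1.9051 + 1.9587 + 1.4563 + 0.0862) = -9.4181
Step 2: Compute augmented objective.
t*f(x) = 0.6*-6.58 = -3.948
Total = -3.948 - 9.4181 = -13.3661


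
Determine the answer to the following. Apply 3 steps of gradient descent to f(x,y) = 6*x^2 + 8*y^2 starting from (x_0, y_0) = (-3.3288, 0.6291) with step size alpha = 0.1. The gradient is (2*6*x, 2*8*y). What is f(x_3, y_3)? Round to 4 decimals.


Gradient descent on f(x,y) = 6*x^2 + 8*y^2.
Starting point: (-3.3288, 0.6291), alpha = 0.1
Step 1: grad_x = 2*6*-3.3288 = -39.9456, grad_y = 2*8*0.6291 = 10.0656
  x_1 = -3.3288 - 0.1*-39.9456 = 0.6658
  y_1 = 0.6291 - 0.1*10.0656 = -0.3775
Step 2: grad_x = 2*6*0.6658 = 7.9891, grad_y = 2*8*-0.3775 = -6.0394
  x_2 = 0.6658 - 0.1*7.9891 = -0.1332
  y_2 = -0.3775 - 0.1*-6.0394 = 0.2265
Step 3: grad_x = 2*6*-0.1332 = -1.5978, grad_y = 2*8*0.2265 = 3.6236
  x_3 = -0.1332 - 0.1*-1.5978 = 0.0266
  y_3 = 0.2265 - 0.1*3.6236 = -0.1359
f(0.0266, -0.1359) = 6*0.0266^2 + 8*(-0.1359)^2 = 0.152


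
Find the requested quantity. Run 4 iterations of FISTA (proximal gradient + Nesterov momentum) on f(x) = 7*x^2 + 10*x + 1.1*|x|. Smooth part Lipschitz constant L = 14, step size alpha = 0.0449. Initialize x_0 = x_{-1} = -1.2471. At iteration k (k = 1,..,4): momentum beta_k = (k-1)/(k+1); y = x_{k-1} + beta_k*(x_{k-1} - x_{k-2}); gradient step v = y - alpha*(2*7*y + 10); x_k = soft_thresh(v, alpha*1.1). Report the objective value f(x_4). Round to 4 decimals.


FISTA on f(x) = 7*x^2 + 10*x + 1.1*|x|
L = 14, alpha = 0.0449
Iteration 1: beta = 0.0, y = -1.2471 + 0.0*(-1.2471 + 1.2471) = -1.2471
  grad(y) = -7.4594, v = y - alpha*grad = -0.9122
  prox(v) = soft_thresh(-0.9122, 0.0494) = -0.8628
Iteration 2: beta = 0.3333, y = -0.8628 + 0.3333*(-0.8628 + 1.2471) = -0.7347
  grad(y) = -0.2855, v = y - alpha*grad = -0.7219
  prox(v) = soft_thresh(-0.7219, 0.0494) = -0.6725
Iteration 3: beta = 0.5, y = -0.6725 + 0.5*(-0.6725 + 0.8628) = -0.5773
  grad(y) = 1.9176, v = y - alpha*grad = -0.6634
  prox(v) = soft_thresh(-0.6634, 0.0494) = -0.614
Iteration 4: beta = 0.6, y = -0.614 + 0.6*(-0.614 + 0.6725) = -0.579
  grad(y) = 1.8946, v = y - alpha*grad = -0.664
  prox(v) = soft_thresh(-0.664, 0.0494) = -0.6146
f(x_4) = 7*(-0.6146)^2 + 10*(-0.6146) + 1.1*|-0.6146| = -2.8258


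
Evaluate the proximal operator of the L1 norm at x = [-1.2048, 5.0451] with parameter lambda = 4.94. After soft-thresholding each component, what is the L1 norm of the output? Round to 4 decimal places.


Soft-thresholding with lambda = 4.94:
prox(-1.2048) = sign(-1.2048)*max(|-1.2048| - 4.94, 0) = 0.0
prox(5.0451) = sign(5.0451)*max(|5.0451| - 4.94, 0) = 0.1051
prox(x) = [0.0, 0.1051]
||prox(x)||_1 = 0.0 + 0.1051 = 0.1051


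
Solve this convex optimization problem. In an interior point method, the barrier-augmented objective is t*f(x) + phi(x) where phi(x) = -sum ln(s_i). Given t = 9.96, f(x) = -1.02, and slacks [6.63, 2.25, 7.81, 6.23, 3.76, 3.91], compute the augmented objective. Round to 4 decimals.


Step 1: Compute log-barrier.
ln values: [1.8916, 0.8109, 2.0554, 1.8294, 1.3244, 1.3635]
phi = -(1.8916 + 0.8109 + 2.0554 + 1.8294 + 1.3244 + 1.3635) = -9.2753
Step 2: Compute augmented objective.
t*f(x) = 9.96*-1.02 = -10.1592
Total = -10.1592 - 9.2753 = -19.4345


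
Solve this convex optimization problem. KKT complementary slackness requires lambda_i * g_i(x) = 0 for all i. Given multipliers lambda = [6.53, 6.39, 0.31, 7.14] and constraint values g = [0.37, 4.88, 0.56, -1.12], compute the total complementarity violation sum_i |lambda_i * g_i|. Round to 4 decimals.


KKT complementary slackness check:
lambda_1 * g_1 = 6.53 * 0.37 = 2.4161
lambda_2 * g_2 = 6.39 * 4.88 = 31.1832
lambda_3 * g_3 = 0.31 * 0.56 = 0.1736
lambda_4 * g_4 = 7.14 * -1.12 = -7.9968
Total violation = 2.4161 + 31.1832 + 0.1736 + 7.9968 = 41.7697


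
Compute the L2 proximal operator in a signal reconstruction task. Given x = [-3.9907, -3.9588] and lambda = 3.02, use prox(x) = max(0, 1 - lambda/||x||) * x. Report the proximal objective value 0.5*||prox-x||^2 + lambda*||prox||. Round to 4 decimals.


Step 1: Compute ||x||.
||x|| = 5.6212
Step 2: Compute scaling factor.
scale = max(0, 1 - 3.02/5.6212) = 0.4627
Step 3: prox(x) = [-1.8467, -1.8319]
||prox(x)|| = 2.6012
Step 4: Proximal objective.
0.5*||prox-x||^2 = 4.5602
lambda*||prox|| = 7.8556
Total = 12.4158


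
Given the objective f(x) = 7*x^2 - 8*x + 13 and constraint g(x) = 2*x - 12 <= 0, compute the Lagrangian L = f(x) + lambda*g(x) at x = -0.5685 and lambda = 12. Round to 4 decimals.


Step 1: Evaluate f(x).
f(-0.5685) = 7*(-0.5685)^2 - 8*(-0.5685) + 13 = 19.8103
Step 2: Evaluate g(x).
g(-0.5685) = 2*-0.5685 - 12 = -13.137
Step 3: Compute Lagrangian.
L = 19.8103 + 12*-13.137 = -137.8337


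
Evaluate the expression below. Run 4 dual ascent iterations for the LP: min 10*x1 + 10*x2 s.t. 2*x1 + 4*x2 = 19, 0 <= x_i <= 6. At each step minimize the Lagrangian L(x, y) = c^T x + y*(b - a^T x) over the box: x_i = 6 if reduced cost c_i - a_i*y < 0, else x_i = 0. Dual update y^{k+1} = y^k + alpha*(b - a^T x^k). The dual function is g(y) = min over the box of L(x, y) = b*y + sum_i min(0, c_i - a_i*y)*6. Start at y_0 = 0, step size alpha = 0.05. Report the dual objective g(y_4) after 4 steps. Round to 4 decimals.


Dual ascent for LP: min 10*x1 + 10*x2, 2*x1 + 4*x2 = 19, 0 <= x_i <= 6
Step 1: y^k = 0.0, reduced costs: (10.0, 10.0)
  x^k = (0.0, 0.0), subgradient = b - a^T x = 19.0
  y^{k+1} = 0.0 + 0.05*19.0 = 0.95
Step 2: y^k = 0.95, reduced costs: (8.1, 6.2)
  x^k = (0.0, 0.0), subgradient = b - a^T x = 19.0
  y^{k+1} = 0.95 + 0.05*19.0 = 1.9
Step 3: y^k = 1.9, reduced costs: (6.2, 2.4)
  x^k = (0.0, 0.0), subgradient = b - a^T x = 19.0
  y^{k+1} = 1.9 + 0.05*19.0 = 2.85
Step 4: y^k = 2.85, reduced costs: (4.3, -1.4)
  x^k = (0.0, 6.0), subgradient = b - a^T x = -5.0
  y^{k+1} = 2.85 + 0.05*-5.0 = 2.6
Dual objective at y_4 = 2.6: reduced costs (4.8, -0.4), box minimizer x = (0.0, 6.0)
g(y_4) = b*y + (c1 - a1*y)*x1 + (c2 - a2*y)*x2 = 19*2.6 + 4.8*0.0 + (-0.4)*6.0 = 49.4 + 0.0 - 2.4 = 47.0


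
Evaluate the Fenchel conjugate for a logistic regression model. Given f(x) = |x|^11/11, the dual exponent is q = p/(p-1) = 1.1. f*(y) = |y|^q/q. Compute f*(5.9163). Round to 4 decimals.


The conjugate exponent q satisfies 1/p + 1/q = 1.
p = 11, so q = 11/(11 - 1) = 1.1
|y|^q = 5.9163^1.1 = 7.0673
f*(5.9163) = 7.0673 / 1.1 = 6.4248


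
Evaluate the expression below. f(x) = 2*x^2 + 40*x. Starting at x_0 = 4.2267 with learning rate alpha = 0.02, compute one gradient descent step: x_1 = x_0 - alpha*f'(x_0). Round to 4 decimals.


We compute the gradient at x_0 and apply the update.
f'(x) = 4*x + 40
f'(4.2267) = 4*4.2267 + 40 = 56.9068
x_1 = 4.2267 - 0.02*56.9068 = 3.0886


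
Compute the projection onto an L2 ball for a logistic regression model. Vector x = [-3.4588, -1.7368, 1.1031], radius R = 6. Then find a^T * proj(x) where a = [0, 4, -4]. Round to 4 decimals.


Step 1: Compute ||x|| (intermediates to 6 decimals).
||x|| = sqrt((-3.4588)^2 + (-1.7368)^2 + 1.1031^2) = 4.0245
Step 2: Project.
Since ||x|| <= R, proj = x (no scaling needed).
proj(x) = [-3.4588, -1.7368, 1.1031]
Step 3: Dot product.
a^T * proj(x) = 0*(-3.4588) + 4*(-1.7368) - 4*1.1031 = -11.3596


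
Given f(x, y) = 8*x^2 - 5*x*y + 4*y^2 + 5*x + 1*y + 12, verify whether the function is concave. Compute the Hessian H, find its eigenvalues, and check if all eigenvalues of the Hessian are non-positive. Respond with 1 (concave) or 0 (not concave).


The Hessian of f(x,y) = 8*x^2 - 5*x*y + 4*y^2 + 5*x + 1*y + 12 is:
H = [[16, -5], [-5, 8]]
Trace = 16 + 8 = 24
Determinant = 16*8 - (-5)^2 = 103
Discriminant = (24)^2 - 4*103 = 164.0
Eigenvalues: lambda_1 = 5.5969, lambda_2 = 18.4031
The function is not concave.

0


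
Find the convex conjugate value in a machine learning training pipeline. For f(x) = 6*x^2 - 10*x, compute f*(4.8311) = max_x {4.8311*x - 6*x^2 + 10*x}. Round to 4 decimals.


f*(y) = sup_x {y*x - a*x^2 - b*x} = sup_x {(y-b)*x - a*x^2}
FOC: (y - b) - 2a*x = 0 => x* = (y - b)/(2a)
x* = (4.8311 + 10)/(2*6) = 1.2359
f*(4.8311) = (y-b)^2/(4a) = (4.8311 + 10)^2/(4*6)
= 219.9615/24 = 9.1651


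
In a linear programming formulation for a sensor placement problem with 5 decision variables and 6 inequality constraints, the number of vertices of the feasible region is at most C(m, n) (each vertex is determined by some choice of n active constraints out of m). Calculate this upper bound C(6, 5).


Each vertex corresponds to some choice of n active constraints out of m, so the number of vertices is at most C(m, n) = m! / (n!(m-n)!).
m = 6, n = 5
Numerator: 6 * 5 * 4 * 3 * 2
Denominator: 5! = 120
C(6, 5) = 6


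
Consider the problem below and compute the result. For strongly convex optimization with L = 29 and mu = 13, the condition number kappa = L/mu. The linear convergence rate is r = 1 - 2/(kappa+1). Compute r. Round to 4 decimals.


Step 1: Compute the condition number.
kappa = L/mu = 29/13 = 2.2308
Step 2: Compute the convergence rate.
r = 1 - 2/(kappa + 1) = 1 - 2*mu/(L + mu) = (L - mu)/(L + mu) = 16/42 = 0.381


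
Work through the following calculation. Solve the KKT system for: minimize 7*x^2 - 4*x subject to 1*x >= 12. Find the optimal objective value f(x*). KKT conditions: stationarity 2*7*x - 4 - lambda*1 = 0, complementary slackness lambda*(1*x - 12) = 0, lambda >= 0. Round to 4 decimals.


Step 1: Try lambda = 0 (constraint inactive).
x_unc = 4/(2*7) = 0.2857
Check: 1*0.2857 = 0.2857 < 12 -- violated!
Step 2: Constraint must be active: 1*x = 12
x* = 12/1 = 12.0
lambda = (2*7*12.0 - 4)/1 = 164.0
Step 3: Compute optimal value.
f(x*) = 7*12.0^2 - 4*12.0 = 960.0


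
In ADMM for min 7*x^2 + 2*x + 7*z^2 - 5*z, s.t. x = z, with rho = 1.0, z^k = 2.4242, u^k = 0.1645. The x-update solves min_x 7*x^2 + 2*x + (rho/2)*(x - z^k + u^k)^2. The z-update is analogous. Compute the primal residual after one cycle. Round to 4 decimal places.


ADMM iteration with rho = 1.0, z^k = 2.4242, u^k = 0.1645
Step 1: x-update.
Minimize 7*x^2 + 2*x + (1.0/2)*(x - 2.4242 + 0.1645)^2
FOC: (2*7 + 1.0)*x = -2 + 1.0*(2.4242 - 0.1645)
x^{k+1} = 0.0173
Step 2: z-update.
Minimize 7*z^2 - 5*z + (1.0/2)*(0.0173 - z + 0.1645)^2
FOC: (2*7 + 1.0)*z = 5 + 1.0*(0.0173 + 0.1645)
z^{k+1} = 0.3455
Step 3: u-update.
u^{k+1} = 0.1645 + 0.0173 - 0.3455 = -0.1636
Step 4: Primal residual = |0.0173 - 0.3455| = 0.3281


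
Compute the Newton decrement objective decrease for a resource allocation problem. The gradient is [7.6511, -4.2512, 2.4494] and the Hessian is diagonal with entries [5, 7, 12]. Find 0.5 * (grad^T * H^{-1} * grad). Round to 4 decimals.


Step 1: H is diagonal, so H^(-1) * g = [1.5302, -0.6073, 0.2041].
Step 2: g^T H^(-1) g = sum_i g_i^2 / H_ii
  = (7.6511)^2/5 + (-4.2512)^2/7 + (2.4494)^2/12
  = 11.7079 + 2.5818 + 0.5 = 14.7896
Step 3: Objective decrease = 0.5 * g^T H^(-1) g = 7.3948


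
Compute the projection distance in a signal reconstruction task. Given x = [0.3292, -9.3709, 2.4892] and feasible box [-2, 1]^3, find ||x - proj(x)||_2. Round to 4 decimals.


Project each component onto [-2, 1].
clip(0.3292) = 0.3292, clip(-9.3709) = -2.0, clip(2.4892) = 1.0
Projection = [0.3292, -2.0, 1.0]
Squared diffs: [0.0, 54.3302, 2.2177]
Distance = sqrt(56.5479) = 7.5198


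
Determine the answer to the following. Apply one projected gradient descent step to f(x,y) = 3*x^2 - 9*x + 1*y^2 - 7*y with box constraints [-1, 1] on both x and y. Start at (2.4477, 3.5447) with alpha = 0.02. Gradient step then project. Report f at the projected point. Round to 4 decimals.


Step 1: Compute gradient at (2.4477, 3.5447).
grad_x = 2*3*2.4477 - 9 = 5.6862
grad_y = 2*1*3.5447 - 7 = 0.0894
Step 2: Gradient step.
x_raw = 2.4477 - 0.02*5.6862 = 2.334
y_raw = 3.5447 - 0.02*0.0894 = 3.5429
Step 3: Project onto [-1, 1].
x_proj = clip(2.334) = 1.0
y_proj = clip(3.5429) = 1.0
Step 4: Evaluate f.
f(1.0, 1.0) = -12.0


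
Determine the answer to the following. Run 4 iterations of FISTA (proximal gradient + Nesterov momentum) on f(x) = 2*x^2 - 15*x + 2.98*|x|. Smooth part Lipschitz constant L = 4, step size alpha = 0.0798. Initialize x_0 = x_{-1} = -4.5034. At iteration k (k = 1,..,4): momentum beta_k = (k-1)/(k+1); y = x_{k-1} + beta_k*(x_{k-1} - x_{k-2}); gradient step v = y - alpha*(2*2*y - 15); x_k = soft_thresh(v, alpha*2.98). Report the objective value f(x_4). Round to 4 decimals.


FISTA on f(x) = 2*x^2 - 15*x + 2.98*|x|
L = 4, alpha = 0.0798
Iteration 1: beta = 0.0, y = -4.5034 + 0.0*(-4.5034 + 4.5034) = -4.5034
  grad(y) = -33.0136, v = y - alpha*grad = -1.8689
  prox(v) = soft_thresh(-1.8689, 0.2378) = -1.6311
Iteration 2: beta = 0.3333, y = -1.6311 + 0.3333*(-1.6311 + 4.5034) = -0.6737
  grad(y) = -17.6947, v = y - alpha*grad = 0.7384
  prox(v) = soft_thresh(0.7384, 0.2378) = 0.5006
Iteration 3: beta = 0.5, y = 0.5006 + 0.5*(0.5006 + 1.6311) = 1.5664
  grad(y) = -8.7345, v = y - alpha*grad = 2.2634
  prox(v) = soft_thresh(2.2634, 0.2378) = 2.0256
Iteration 4: beta = 0.6, y = 2.0256 + 0.6*(2.0256 - 0.5006) = 2.9406
  grad(y) = -3.2375, v = y - alpha*grad = 3.199
  prox(v) = soft_thresh(3.199, 0.2378) = 2.9612
f(x_4) = 2*2.9612^2 - 15*2.9612 + 2.98*|2.9612| = -18.0562


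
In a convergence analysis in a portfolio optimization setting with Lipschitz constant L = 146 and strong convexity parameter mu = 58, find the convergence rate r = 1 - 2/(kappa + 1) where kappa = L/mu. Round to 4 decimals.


Step 1: Compute the condition number.
kappa = L/mu = 146/58 = 2.5172
Step 2: Compute the convergence rate.
r = 1 - 2/(kappa + 1) = 1 - 2*mu/(L + mu) = (L - mu)/(L + mu) = 88/204 = 0.4314


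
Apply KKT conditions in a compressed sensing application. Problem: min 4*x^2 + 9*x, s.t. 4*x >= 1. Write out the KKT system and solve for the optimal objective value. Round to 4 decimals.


Step 1: Try lambda = 0 (constraint inactive).
x_unc = -9/(2*4) = -1.125
Check: 4*-1.125 = -4.5 < 1 -- violated!
Step 2: Constraint must be active: 4*x = 1
x* = 1/4 = 0.25
lambda = (2*4*0.25 + 9)/4 = 2.75
Step 3: Compute optimal value.
f(x*) = 4*0.25^2 + 9*0.25 = 2.5


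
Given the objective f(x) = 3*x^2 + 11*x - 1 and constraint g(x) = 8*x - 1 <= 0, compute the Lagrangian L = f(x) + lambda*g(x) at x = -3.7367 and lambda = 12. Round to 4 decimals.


Step 1: Evaluate f(x).
f(-3.7367) = 3*(-3.7367)^2 + 11*(-3.7367) - 1 = -0.2149
Step 2: Evaluate g(x).
g(-3.7367) = 8*-3.7367 - 1 = -30.8936
Step 3: Compute Lagrangian.
L = -0.2149 + 12*-30.8936 = -370.9381


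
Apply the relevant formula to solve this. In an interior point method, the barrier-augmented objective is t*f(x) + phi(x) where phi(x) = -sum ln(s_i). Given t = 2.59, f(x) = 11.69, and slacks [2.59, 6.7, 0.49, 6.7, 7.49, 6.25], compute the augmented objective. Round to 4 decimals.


Step 1: Compute log-barrier.
ln values: [0.9517, 1.9021, -0.7133, 1.9021, 2.0136, 1.8326]
phi = -(0.9517 + 1.9021 - 0.7133 + 1.9021 + 2.0136 + 1.8326) = -7.8887
Step 2: Compute augmented objective.
t*f(x) = 2.59*11.69 = 30.2771
Total = 30.2771 - 7.8887 = 22.3884


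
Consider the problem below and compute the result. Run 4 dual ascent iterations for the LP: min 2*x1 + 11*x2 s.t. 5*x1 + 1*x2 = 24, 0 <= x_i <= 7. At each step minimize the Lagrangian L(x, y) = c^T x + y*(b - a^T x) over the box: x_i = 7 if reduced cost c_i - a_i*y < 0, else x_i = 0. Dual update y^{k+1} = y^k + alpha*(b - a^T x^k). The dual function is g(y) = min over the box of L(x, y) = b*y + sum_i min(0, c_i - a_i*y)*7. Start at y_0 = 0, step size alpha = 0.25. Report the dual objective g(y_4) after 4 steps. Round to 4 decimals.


Dual ascent for LP: min 2*x1 + 11*x2, 5*x1 + 1*x2 = 24, 0 <= x_i <= 7
Step 1: y^k = 0.0, reduced costs: (2.0, 11.0)
  x^k = (0.0, 0.0), subgradient = b - a^T x = 24.0
  y^{k+1} = 0.0 + 0.25*24.0 = 6.0
Step 2: y^k = 6.0, reduced costs: (-28.0, 5.0)
  x^k = (7.0, 0.0), subgradient = b - a^T x = -11.0
  y^{k+1} = 6.0 + 0.25*-11.0 = 3.25
Step 3: y^k = 3.25, reduced costs: (-14.25, 7.75)
  x^k = (7.0, 0.0), subgradient = b - a^T x = -11.0
  y^{k+1} = 3.25 + 0.25*-11.0 = 0.5
Step 4: y^k = 0.5, reduced costs: (-0.5, 10.5)
  x^k = (7.0, 0.0), subgradient = b - a^T x = -11.0
  y^{k+1} = 0.5 + 0.25*-11.0 = -2.25
Dual objective at y_4 = -2.25: reduced costs (13.25, 13.25), box minimizer x = (0.0, 0.0)
g(y_4) = b*y + (c1 - a1*y)*x1 + (c2 - a2*y)*x2 = 24*(-2.25) + 13.25*0.0 + 13.25*0.0 = -54.0 + 0.0 + 0.0 = -54.0


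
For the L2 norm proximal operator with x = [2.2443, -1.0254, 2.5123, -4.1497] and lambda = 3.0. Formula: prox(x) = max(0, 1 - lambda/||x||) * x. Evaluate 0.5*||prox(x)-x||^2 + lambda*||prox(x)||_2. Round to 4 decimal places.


Step 1: Compute ||x||.
||x|| = 5.4424
Step 2: Compute scaling factor.
scale = max(0, 1 - 3.0/5.4424) = 0.4488
Step 3: prox(x) = [1.0072, -0.4602, 1.1275, -1.8623]
||prox(x)|| = 2.4424
Step 4: Proximal objective.
0.5*||prox-x||^2 = 4.5
lambda*||prox|| = 7.3272
Total = 11.8273


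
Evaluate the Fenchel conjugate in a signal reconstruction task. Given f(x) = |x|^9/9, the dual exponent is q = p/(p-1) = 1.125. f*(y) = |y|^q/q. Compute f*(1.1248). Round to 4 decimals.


The conjugate exponent q satisfies 1/p + 1/q = 1.
p = 9, so q = 9/(9 - 1) = 1.125
|y|^q = 1.1248^1.125 = 1.1415
f*(1.1248) = 1.1415 / 1.125 = 1.0146


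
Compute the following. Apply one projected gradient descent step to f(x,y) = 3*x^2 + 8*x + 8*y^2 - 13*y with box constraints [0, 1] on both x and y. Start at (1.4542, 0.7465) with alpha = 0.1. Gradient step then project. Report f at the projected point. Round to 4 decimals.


Step 1: Compute gradient at (1.4542, 0.7465).
grad_x = 2*3*1.4542 + 8 = 16.7252
grad_y = 2*8*0.7465 - 13 = -1.056
Step 2: Gradient step.
x_raw = 1.4542 - 0.1*16.7252 = -0.2183
y_raw = 0.7465 - 0.1*-1.056 = 0.8521
Step 3: Project onto [0, 1].
x_proj = clip(-0.2183) = 0.0
y_proj = clip(0.8521) = 0.8521
Step 4: Evaluate f.
f(0.0, 0.8521) = -5.2687


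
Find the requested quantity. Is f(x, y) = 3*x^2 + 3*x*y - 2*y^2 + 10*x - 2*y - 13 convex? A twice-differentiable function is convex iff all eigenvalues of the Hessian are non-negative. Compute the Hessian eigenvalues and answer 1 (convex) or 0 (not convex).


The Hessian of f(x,y) = 3*x^2 + 3*x*y - 2*y^2 + 10*x - 2*y - 13 is:
H = [[6, 3], [3, -4]]
Trace = 6 - 4 = 2
Determinant = 6*-4 - (3)^2 = -33
Discriminant = (2)^2 - 4*-33 = 136.0
Eigenvalues: lambda_1 = -4.831, lambda_2 = 6.831
The function is not convex.

0


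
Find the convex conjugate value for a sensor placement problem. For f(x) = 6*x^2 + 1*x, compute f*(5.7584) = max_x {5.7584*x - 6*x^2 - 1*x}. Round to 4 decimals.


f*(y) = sup_x {y*x - a*x^2 - b*x} = sup_x {(y-b)*x - a*x^2}
FOC: (y - b) - 2a*x = 0 => x* = (y - b)/(2a)
x* = (5.7584 - 1)/(2*6) = 0.3965
f*(5.7584) = (y-b)^2/(4a) = (5.7584 - 1)^2/(4*6)
= 22.6424/24 = 0.9434


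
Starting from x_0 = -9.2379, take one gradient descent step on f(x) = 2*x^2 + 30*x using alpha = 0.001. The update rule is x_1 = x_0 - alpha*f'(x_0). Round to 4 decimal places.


We compute the gradient at x_0 and apply the update.
f'(x) = 4*x + 30
f'(-9.2379) = 4*-9.2379 + 30 = -6.9516
x_1 = -9.2379 - 0.001*-6.9516 = -9.2309


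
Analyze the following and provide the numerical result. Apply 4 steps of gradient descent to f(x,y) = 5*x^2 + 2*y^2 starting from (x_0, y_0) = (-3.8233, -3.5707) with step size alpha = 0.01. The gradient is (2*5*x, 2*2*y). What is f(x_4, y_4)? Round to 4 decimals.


Gradient descent on f(x,y) = 5*x^2 + 2*y^2.
Starting point: (-3.8233, -3.5707), alpha = 0.01
Step 1: grad_x = 2*5*-3.8233 = -38.233, grad_y = 2*2*-3.5707 = -14.2828
  x_1 = -3.8233 - 0.01*-38.233 = -3.441
  y_1 = -3.5707 - 0.01*-14.2828 = -3.4279
Step 2: grad_x = 2*5*-3.441 = -34.4097, grad_y = 2*2*-3.4279 = -13.7115
  x_2 = -3.441 - 0.01*-34.4097 = -3.0969
  y_2 = -3.4279 - 0.01*-13.7115 = -3.2908
Step 3: grad_x = 2*5*-3.0969 = -30.9687, grad_y = 2*2*-3.2908 = -13.163
  x_3 = -3.0969 - 0.01*-30.9687 = -2.7872
  y_3 = -3.2908 - 0.01*-13.163 = -3.1591
Step 4: grad_x = 2*5*-2.7872 = -27.8719, grad_y = 2*2*-3.1591 = -12.6365
  x_4 = -2.7872 - 0.01*-27.8719 = -2.5085
  y_4 = -3.1591 - 0.01*-12.6365 = -3.0328
f(-2.5085, -3.0328) = 5*(-2.5085)^2 + 2*(-3.0328)^2 = 49.8573


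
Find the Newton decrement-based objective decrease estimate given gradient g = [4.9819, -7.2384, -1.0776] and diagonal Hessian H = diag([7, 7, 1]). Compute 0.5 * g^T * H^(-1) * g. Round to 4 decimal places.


Step 1: H is diagonal, so H^(-1) * g = [0.7117, -1.0341, -1.0776].
Step 2: g^T H^(-1) g = sum_i g_i^2 / H_ii
  = (4.9819)^2/7 + (-7.2384)^2/7 + (-1.0776)^2/1
  = 3.5456 + 7.4849 + 1.1612 = 12.1918
Step 3: Objective decrease = 0.5 * g^T H^(-1) g = 6.0959


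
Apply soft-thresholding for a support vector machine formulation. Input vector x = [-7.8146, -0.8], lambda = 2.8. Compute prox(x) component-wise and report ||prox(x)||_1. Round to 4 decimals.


Soft-thresholding with lambda = 2.8:
prox(-7.8146) = sign(-7.8146)*max(|-7.8146| - 2.8, 0) = -5.0146
prox(-0.8) = sign(-0.8)*max(|-0.8| - 2.8, 0) = 0.0
prox(x) = [-5.0146, 0.0]
||prox(x)||_1 = 5.0146 + 0.0 = 5.0146


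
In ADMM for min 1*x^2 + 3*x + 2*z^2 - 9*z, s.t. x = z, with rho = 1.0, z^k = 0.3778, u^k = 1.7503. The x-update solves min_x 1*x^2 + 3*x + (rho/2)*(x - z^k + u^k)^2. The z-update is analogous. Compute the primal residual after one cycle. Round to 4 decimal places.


ADMM iteration with rho = 1.0, z^k = 0.3778, u^k = 1.7503
Step 1: x-update.
Minimize 1*x^2 + 3*x + (1.0/2)*(x - 0.3778 + 1.7503)^2
FOC: (2*1 + 1.0)*x = -3 + 1.0*(0.3778 - 1.7503)
x^{k+1} = -1.4575
Step 2: z-update.
Minimize 2*z^2 - 9*z + (1.0/2)*(-1.4575 - z + 1.7503)^2
FOC: (2*2 + 1.0)*z = 9 + 1.0*(-1.4575 + 1.7503)
z^{k+1} = 1.8586
Step 3: u-update.
u^{k+1} = 1.7503 - 1.4575 - 1.8586 = -1.5658
Step 4: Primal residual = |-1.4575 - 1.8586| = 3.3161


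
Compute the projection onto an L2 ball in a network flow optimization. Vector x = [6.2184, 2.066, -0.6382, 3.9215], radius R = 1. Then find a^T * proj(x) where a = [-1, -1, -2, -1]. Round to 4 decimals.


Step 1: Compute ||x|| (intermediates to 6 decimals).
||x|| = sqrt(6.2184^2 + 2.066^2 + (-0.6382)^2 + 3.9215^2) = 7.663049
Step 2: Project.
Since ||x|| > R, scale = R/||x|| = 1/7.663049 = 0.130496, proj(x) = scale * x
proj(x) = [0.811476, 0.269605, -0.083283, 0.51174]
Step 3: Dot product.
a^T * proj(x) = -1*0.811476 - 1*0.269605 - 2*(-0.083283) - 1*0.51174 = -1.4263


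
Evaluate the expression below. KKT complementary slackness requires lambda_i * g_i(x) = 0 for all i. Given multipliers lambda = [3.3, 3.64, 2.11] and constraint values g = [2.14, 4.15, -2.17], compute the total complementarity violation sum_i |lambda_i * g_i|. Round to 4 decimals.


KKT complementary slackness check:
lambda_1 * g_1 = 3.3 * 2.14 = 7.062
lambda_2 * g_2 = 3.64 * 4.15 = 15.106
lambda_3 * g_3 = 2.11 * -2.17 = -4.5787
Total violation = 7.062 + 15.106 + 4.5787 = 26.7467


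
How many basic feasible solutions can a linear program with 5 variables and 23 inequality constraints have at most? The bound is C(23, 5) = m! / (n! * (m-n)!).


Each vertex corresponds to some choice of n active constraints out of m, so the number of vertices is at most C(m, n) = m! / (n!(m-n)!).
m = 23, n = 5
Numerator: 23 * 22 * 21 * 20 * 19
Denominator: 5! = 120
C(23, 5) = 33649


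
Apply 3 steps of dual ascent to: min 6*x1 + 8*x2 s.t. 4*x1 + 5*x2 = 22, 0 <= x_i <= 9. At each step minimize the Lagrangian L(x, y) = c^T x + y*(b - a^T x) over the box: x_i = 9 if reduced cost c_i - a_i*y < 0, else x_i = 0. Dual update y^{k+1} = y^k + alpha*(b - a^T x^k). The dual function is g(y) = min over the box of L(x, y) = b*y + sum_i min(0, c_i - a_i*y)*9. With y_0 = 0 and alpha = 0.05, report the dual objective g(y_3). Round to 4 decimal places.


Dual ascent for LP: min 6*x1 + 8*x2, 4*x1 + 5*x2 = 22, 0 <= x_i <= 9
Step 1: y^k = 0.0, reduced costs: (6.0, 8.0)
  x^k = (0.0, 0.0), subgradient = b - a^T x = 22.0
  y^{k+1} = 0.0 + 0.05*22.0 = 1.1
Step 2: y^k = 1.1, reduced costs: (1.6, 2.5)
  x^k = (0.0, 0.0), subgradient = b - a^T x = 22.0
  y^{k+1} = 1.1 + 0.05*22.0 = 2.2
Step 3: y^k = 2.2, reduced costs: (-2.8, -3.0)
  x^k = (9.0, 9.0), subgradient = b - a^T x = -59.0
  y^{k+1} = 2.2 + 0.05*-59.0 = -0.75
Dual objective at y_3 = -0.75: reduced costs (9.0, 11.75), box minimizer x = (0.0, 0.0)
g(y_3) = b*y + (c1 - a1*y)*x1 + (c2 - a2*y)*x2 = 22*(-0.75) + 9.0*0.0 + 11.75*0.0 = -16.5 + 0.0 + 0.0 = -16.5


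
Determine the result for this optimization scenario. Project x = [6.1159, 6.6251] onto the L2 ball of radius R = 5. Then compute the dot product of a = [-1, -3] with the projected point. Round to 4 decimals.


Step 1: Compute ||x|| (intermediates to 6 decimals).
||x|| = sqrt(6.1159^2 + 6.6251^2) = 9.01644
Step 2: Project.
Since ||x|| > R, scale = R/||x|| = 5/9.01644 = 0.554543, proj(x) = scale * x
proj(x) = [3.39153, 3.673903]
Step 3: Dot product.
a^T * proj(x) = -1*3.39153 - 3*3.673903 = -14.4132


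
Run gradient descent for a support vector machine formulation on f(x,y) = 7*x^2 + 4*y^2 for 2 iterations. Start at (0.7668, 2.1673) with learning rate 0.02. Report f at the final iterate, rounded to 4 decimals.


Gradient descent on f(x,y) = 7*x^2 + 4*y^2.
Starting point: (0.7668, 2.1673), alpha = 0.02
Step 1: grad_x = 2*7*0.7668 = 10.7352, grad_y = 2*4*2.1673 = 17.3384
  x_1 = 0.7668 - 0.02*10.7352 = 0.5521
  y_1 = 2.1673 - 0.02*17.3384 = 1.8205
Step 2: grad_x = 2*7*0.5521 = 7.7293, grad_y = 2*4*1.8205 = 14.5643
  x_2 = 0.5521 - 0.02*7.7293 = 0.3975
  y_2 = 1.8205 - 0.02*14.5643 = 1.5292
f(0.3975, 1.5292) = 7*0.3975^2 + 4*1.5292^2 = 10.4605


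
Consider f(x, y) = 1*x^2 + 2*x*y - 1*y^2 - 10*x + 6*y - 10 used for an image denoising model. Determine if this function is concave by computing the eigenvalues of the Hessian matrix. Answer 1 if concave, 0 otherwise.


The Hessian of f(x,y) = 1*x^2 + 2*x*y - 1*y^2 - 10*x + 6*y - 10 is:
H = [[2, 2], [2, -2]]
Trace = 2 - 2 = 0
Determinant = 2*-2 - (2)^2 = -8
Discriminant = (0)^2 - 4*-8 = 32.0
Eigenvalues: lambda_1 = -2.8284, lambda_2 = 2.8284
The function is not concave.

0


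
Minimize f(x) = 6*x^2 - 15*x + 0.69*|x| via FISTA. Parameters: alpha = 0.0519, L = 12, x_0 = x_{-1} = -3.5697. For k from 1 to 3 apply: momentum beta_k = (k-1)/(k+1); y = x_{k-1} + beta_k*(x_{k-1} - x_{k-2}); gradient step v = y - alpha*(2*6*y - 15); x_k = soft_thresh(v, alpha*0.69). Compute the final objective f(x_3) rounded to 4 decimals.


FISTA on f(x) = 6*x^2 - 15*x + 0.69*|x|
L = 12, alpha = 0.0519
Iteration 1: beta = 0.0, y = -3.5697 + 0.0*(-3.5697 + 3.5697) = -3.5697
  grad(y) = -57.8364, v = y - alpha*grad = -0.568
  prox(v) = soft_thresh(-0.568, 0.0358) = -0.5322
Iteration 2: beta = 0.3333, y = -0.5322 + 0.3333*(-0.5322 + 3.5697) = 0.4803
  grad(y) = -9.2361, v = y - alpha*grad = 0.9597
  prox(v) = soft_thresh(0.9597, 0.0358) = 0.9239
Iteration 3: beta = 0.5, y = 0.9239 + 0.5*(0.9239 + 0.5322) = 1.6519
  grad(y) = 4.8227, v = y - alpha*grad = 1.4016
  prox(v) = soft_thresh(1.4016, 0.0358) = 1.3658
f(x_3) = 6*1.3658^2 - 15*1.3658 + 0.69*|1.3658| = -8.3522


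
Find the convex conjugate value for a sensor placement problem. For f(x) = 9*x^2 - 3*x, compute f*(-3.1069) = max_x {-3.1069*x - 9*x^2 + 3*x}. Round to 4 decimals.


f*(y) = sup_x {y*x - a*x^2 - b*x} = sup_x {(y-b)*x - a*x^2}
FOC: (y - b) - 2a*x = 0 => x* = (y - b)/(2a)
x* = (-3.1069 + 3)/(2*9) = -0.0059
f*(-3.1069) = (y-b)^2/(4a) = (-3.1069 + 3)^2/(4*9)
= 0.0114/36 = 0.0003


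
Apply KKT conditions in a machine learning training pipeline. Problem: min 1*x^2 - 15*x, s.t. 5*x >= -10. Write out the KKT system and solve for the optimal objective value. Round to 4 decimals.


Step 1: Try lambda = 0 (constraint inactive).
Stationarity: 2*1*x - 15 = 0
x* = 15/(2*1) = 7.5
Check constraint: 5*7.5 = 37.5 >= -10 -- satisfied.
Step 2: Compute optimal value.
f(x*) = 1*7.5^2 - 15*7.5 = -56.25


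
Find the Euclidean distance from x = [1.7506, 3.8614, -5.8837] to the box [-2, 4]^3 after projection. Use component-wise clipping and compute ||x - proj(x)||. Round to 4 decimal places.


Project each component onto [-2, 4].
clip(1.7506) = 1.7506, clip(3.8614) = 3.8614, clip(-5.8837) = -2.0
Projection = [1.7506, 3.8614, -2.0]
Squared diffs: [0.0, 0.0, 15.0831]
Distance = sqrt(15.0831) = 3.8837


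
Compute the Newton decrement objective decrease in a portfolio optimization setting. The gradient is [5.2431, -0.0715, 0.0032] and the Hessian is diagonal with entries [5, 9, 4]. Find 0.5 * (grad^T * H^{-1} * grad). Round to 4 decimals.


Step 1: H is diagonal, so H^(-1) * g = [1.0486, -0.0079, 0.0008].
Step 2: g^T H^(-1) g = sum_i g_i^2 / H_ii
  = (5.2431)^2/5 + (-0.0715)^2/9 + (0.0032)^2/4
  = 5.498 + 0.0006 + 0.0 = 5.4986
Step 3: Objective decrease = 0.5 * g^T H^(-1) g = 2.7493


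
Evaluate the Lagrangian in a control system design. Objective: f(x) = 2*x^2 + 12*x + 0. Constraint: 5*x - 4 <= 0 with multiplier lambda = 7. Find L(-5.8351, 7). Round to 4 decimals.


Step 1: Evaluate f(x).
f(-5.8351) = 2*(-5.8351)^2 + 12*(-5.8351) + 0 = -1.9244
Step 2: Evaluate g(x).
g(-5.8351) = 5*-5.8351 - 4 = -33.1755
Step 3: Compute Lagrangian.
L = -1.9244 + 7*-33.1755 = -234.1529


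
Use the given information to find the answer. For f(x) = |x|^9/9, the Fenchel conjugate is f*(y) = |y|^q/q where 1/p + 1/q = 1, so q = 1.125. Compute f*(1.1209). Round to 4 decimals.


The conjugate exponent q satisfies 1/p + 1/q = 1.
p = 9, so q = 9/(9 - 1) = 1.125
|y|^q = 1.1209^1.125 = 1.137
f*(1.1209) = 1.137 / 1.125 = 1.0107


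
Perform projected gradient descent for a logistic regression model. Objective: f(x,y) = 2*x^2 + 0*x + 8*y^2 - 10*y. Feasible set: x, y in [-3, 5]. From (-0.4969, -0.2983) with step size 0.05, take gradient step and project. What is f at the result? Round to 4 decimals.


Step 1: Compute gradient at (-0.4969, -0.2983).
grad_x = 2*2*-0.4969 + 0 = -1.9876
grad_y = 2*8*-0.2983 - 10 = -14.7728
Step 2: Gradient step.
x_raw = -0.4969 - 0.05*-1.9876 = -0.3975
y_raw = -0.2983 - 0.05*-14.7728 = 0.4403
Step 3: Project onto [-3, 5].
x_proj = clip(-0.3975) = -0.3975
y_proj = clip(0.4403) = 0.4403
Step 4: Evaluate f.
f(-0.3975, 0.4403) = -2.5362


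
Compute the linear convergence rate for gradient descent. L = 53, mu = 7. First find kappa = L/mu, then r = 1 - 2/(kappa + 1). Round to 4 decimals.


Step 1: Compute the condition number.
kappa = L/mu = 53/7 = 7.5714
Step 2: Compute the convergence rate.
r = 1 - 2/(kappa + 1) = 1 - 2*mu/(L + mu) = (L - mu)/(L + mu) = 46/60 = 0.7667


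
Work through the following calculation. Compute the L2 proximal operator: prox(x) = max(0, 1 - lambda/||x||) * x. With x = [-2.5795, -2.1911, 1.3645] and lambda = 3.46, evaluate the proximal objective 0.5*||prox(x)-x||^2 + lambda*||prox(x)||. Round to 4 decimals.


Step 1: Compute ||x||.
||x|| = 3.6492
Step 2: Compute scaling factor.
scale = max(0, 1 - 3.46/3.6492) = 0.0518
Step 3: prox(x) = [-0.1337, -0.1136, 0.0707]
||prox(x)|| = 0.1892
Step 4: Proximal objective.
0.5*||prox-x||^2 = 5.9858
lambda*||prox|| = 0.6546
Total = 6.6404


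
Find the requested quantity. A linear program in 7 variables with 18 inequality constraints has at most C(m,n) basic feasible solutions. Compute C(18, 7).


Each vertex corresponds to some choice of n active constraints out of m, so the number of vertices is at most C(m, n) = m! / (n!(m-n)!).
m = 18, n = 7
Numerator: 18 * 17 * 16 * 15 * 14 * 13 * 12
Denominator: 7! = 5040
C(18, 7) = 31824


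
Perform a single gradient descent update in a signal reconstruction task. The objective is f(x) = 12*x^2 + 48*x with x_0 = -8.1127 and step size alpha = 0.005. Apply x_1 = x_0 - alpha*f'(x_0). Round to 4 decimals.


We compute the gradient at x_0 and apply the update.
f'(x) = 24*x + 48
f'(-8.1127) = 24*-8.1127 + 48 = -146.7048
x_1 = -8.1127 - 0.005*-146.7048 = -7.3792


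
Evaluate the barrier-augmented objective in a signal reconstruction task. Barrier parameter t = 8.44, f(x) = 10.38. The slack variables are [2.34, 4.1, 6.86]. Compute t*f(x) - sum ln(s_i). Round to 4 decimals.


Step 1: Compute log-barrier.
ln values: [0.8502, 1.411, 1.9257]
phi = -(0.8502 + 1.411 + 1.9257) = -4.1868
Step 2: Compute augmented objective.
t*f(x) = 8.44*10.38 = 87.6072
Total = 87.6072 - 4.1868 = 83.4204


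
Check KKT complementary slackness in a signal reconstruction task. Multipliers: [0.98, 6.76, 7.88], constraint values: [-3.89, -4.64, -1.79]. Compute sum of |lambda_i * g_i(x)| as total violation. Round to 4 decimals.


KKT complementary slackness check:
lambda_1 * g_1 = 0.98 * -3.89 = -3.8122
lambda_2 * g_2 = 6.76 * -4.64 = -31.3664
lambda_3 * g_3 = 7.88 * -1.79 = -14.1052
Total violation = 3.8122 + 31.3664 + 14.1052 = 49.2838


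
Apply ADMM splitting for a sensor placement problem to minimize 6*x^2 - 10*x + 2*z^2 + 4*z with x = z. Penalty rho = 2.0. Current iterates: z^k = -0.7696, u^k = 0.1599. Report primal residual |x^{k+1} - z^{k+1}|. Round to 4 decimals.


ADMM iteration with rho = 2.0, z^k = -0.7696, u^k = 0.1599
Step 1: x-update.
Minimize 6*x^2 - 10*x + (2.0/2)*(x + 0.7696 + 0.1599)^2
FOC: (2*6 + 2.0)*x = 10 + 2.0*(-0.7696 - 0.1599)
x^{k+1} = 0.5815
Step 2: z-update.
Minimize 2*z^2 + 4*z + (2.0/2)*(0.5815 - z + 0.1599)^2
FOC: (2*2 + 2.0)*z = -4 + 2.0*(0.5815 + 0.1599)
z^{k+1} = -0.4195
Step 3: u-update.
u^{k+1} = 0.1599 + 0.5815 + 0.4195 = 1.1609
Step 4: Primal residual = |0.5815 + 0.4195| = 1.001


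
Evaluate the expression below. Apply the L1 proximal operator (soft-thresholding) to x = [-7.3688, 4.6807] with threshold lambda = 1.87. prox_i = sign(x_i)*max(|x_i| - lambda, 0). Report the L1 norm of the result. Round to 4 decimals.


Soft-thresholding with lambda = 1.87:
prox(-7.3688) = sign(-7.3688)*max(|-7.3688| - 1.87, 0) = -5.4988
prox(4.6807) = sign(4.6807)*max(|4.6807| - 1.87, 0) = 2.8107
prox(x) = [-5.4988, 2.8107]
||prox(x)||_1 = 5.4988 + 2.8107 = 8.3095


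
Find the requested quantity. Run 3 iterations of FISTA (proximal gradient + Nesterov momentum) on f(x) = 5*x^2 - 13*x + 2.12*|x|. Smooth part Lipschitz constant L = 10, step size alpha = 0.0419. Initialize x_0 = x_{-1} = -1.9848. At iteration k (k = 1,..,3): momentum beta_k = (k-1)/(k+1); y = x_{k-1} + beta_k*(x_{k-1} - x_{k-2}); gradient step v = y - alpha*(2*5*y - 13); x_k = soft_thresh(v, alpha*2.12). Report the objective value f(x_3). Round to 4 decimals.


FISTA on f(x) = 5*x^2 - 13*x + 2.12*|x|
L = 10, alpha = 0.0419
Iteration 1: beta = 0.0, y = -1.9848 + 0.0*(-1.9848 + 1.9848) = -1.9848
  grad(y) = -32.848, v = y - alpha*grad = -0.6085
  prox(v) = soft_thresh(-0.6085, 0.0888) = -0.5196
Iteration 2: beta = 0.3333, y = -0.5196 + 0.3333*(-0.5196 + 1.9848) = -0.0313
  grad(y) = -13.3125, v = y - alpha*grad = 0.5265
  prox(v) = soft_thresh(0.5265, 0.0888) = 0.4377
Iteration 3: beta = 0.5, y = 0.4377 + 0.5*(0.4377 + 0.5196) = 0.9164
  grad(y) = -3.8361, v = y - alpha*grad = 1.0771
  prox(v) = soft_thresh(1.0771, 0.0888) = 0.9883
f(x_3) = 5*0.9883^2 - 13*0.9883 + 2.12*|0.9883| = -5.869


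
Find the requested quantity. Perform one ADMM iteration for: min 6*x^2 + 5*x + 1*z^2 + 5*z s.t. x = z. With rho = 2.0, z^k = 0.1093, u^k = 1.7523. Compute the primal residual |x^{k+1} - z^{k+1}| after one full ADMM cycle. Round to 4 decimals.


ADMM iteration with rho = 2.0, z^k = 0.1093, u^k = 1.7523
Step 1: x-update.
Minimize 6*x^2 + 5*x + (2.0/2)*(x - 0.1093 + 1.7523)^2
FOC: (2*6 + 2.0)*x = -5 + 2.0*(0.1093 - 1.7523)
x^{k+1} = -0.5919
Step 2: z-update.
Minimize 1*z^2 + 5*z + (2.0/2)*(-0.5919 - z + 1.7523)^2
FOC: (2*1 + 2.0)*z = -5 + 2.0*(-0.5919 + 1.7523)
z^{k+1} = -0.6698
Step 3: u-update.
u^{k+1} = 1.7523 - 0.5919 + 0.6698 = 1.8302
Step 4: Primal residual = |-0.5919 + 0.6698| = 0.0779


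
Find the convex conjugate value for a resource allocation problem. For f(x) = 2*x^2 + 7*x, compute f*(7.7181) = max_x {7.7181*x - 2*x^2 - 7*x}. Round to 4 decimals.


f*(y) = sup_x {y*x - a*x^2 - b*x} = sup_x {(y-b)*x - a*x^2}
FOC: (y - b) - 2a*x = 0 => x* = (y - b)/(2a)
x* = (7.7181 - 7)/(2*2) = 0.1795
f*(7.7181) = (y-b)^2/(4a) = (7.7181 - 7)^2/(4*2)
= 0.5157/8 = 0.0645


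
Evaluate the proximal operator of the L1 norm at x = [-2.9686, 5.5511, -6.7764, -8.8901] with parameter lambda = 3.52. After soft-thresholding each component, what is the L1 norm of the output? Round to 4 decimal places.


Soft-thresholding with lambda = 3.52:
prox(-2.9686) = sign(-2.9686)*max(|-2.9686| - 3.52, 0) = 0.0
prox(5.5511) = sign(5.5511)*max(|5.5511| - 3.52, 0) = 2.0311
prox(-6.7764) = sign(-6.7764)*max(|-6.7764| - 3.52, 0) = -3.2564
prox(-8.8901) = sign(-8.8901)*max(|-8.8901| - 3.52, 0) = -5.3701
prox(x) = [0.0, 2.0311, -3.2564, -5.3701]
||prox(x)||_1 = 0.0 + 2.0311 + 3.2564 + 5.3701 = 10.6576


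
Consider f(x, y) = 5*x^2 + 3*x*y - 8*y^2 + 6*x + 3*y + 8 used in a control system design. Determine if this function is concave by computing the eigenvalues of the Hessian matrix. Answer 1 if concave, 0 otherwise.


The Hessian of f(x,y) = 5*x^2 + 3*x*y - 8*y^2 + 6*x + 3*y + 8 is:
H = [[10, 3], [3, -16]]
Trace = 10 - 16 = -6
Determinant = 10*-16 - (3)^2 = -169
Discriminant = (-6)^2 - 4*-169 = 712.0
Eigenvalues: lambda_1 = -16.3417, lambda_2 = 10.3417
The function is not concave.

0


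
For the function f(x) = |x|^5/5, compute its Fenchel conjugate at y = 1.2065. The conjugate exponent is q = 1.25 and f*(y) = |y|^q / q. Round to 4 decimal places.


The conjugate exponent q satisfies 1/p + 1/q = 1.
p = 5, so q = 5/(5 - 1) = 1.25
|y|^q = 1.2065^1.25 = 1.2645
f*(1.2065) = 1.2645 / 1.25 = 1.0116


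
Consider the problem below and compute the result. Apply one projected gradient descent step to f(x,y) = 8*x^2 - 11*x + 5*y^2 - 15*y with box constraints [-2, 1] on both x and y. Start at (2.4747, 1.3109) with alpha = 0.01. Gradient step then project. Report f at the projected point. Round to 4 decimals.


Step 1: Compute gradient at (2.4747, 1.3109).
grad_x = 2*8*2.4747 - 11 = 28.5952
grad_y = 2*5*1.3109 - 15 = -1.891
Step 2: Gradient step.
x_raw = 2.4747 - 0.01*28.5952 = 2.1887
y_raw = 1.3109 - 0.01*-1.891 = 1.3298
Step 3: Project onto [-2, 1].
x_proj = clip(2.1887) = 1.0
y_proj = clip(1.3298) = 1.0
Step 4: Evaluate f.
f(1.0, 1.0) = -13.0


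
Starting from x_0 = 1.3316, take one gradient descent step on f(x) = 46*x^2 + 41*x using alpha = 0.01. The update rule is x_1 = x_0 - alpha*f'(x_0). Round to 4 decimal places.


We compute the gradient at x_0 and apply the update.
f'(x) = 92*x + 41
f'(1.3316) = 92*1.3316 + 41 = 163.5072
x_1 = 1.3316 - 0.01*163.5072 = -0.3035


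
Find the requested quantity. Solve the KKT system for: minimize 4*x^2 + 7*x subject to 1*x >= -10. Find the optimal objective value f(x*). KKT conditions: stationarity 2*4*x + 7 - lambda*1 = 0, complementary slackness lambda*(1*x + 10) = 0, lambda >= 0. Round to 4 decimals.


Step 1: Try lambda = 0 (constraint inactive).
Stationarity: 2*4*x + 7 = 0
x* = -7/(2*4) = -0.875
Check constraint: 1*-0.875 = -0.875 >= -10 -- satisfied.
Step 2: Compute optimal value.
f(x*) = 4*(-0.875)^2 + 7*(-0.875) = -3.0625


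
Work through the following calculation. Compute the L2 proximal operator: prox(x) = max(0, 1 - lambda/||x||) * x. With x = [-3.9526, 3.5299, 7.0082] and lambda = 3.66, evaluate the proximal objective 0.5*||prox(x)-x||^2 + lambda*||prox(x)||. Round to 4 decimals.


Step 1: Compute ||x||.
||x|| = 8.7862
Step 2: Compute scaling factor.
scale = max(0, 1 - 3.66/8.7862) = 0.5834
Step 3: prox(x) = [-2.3061, 2.0595, 4.0889]
||prox(x)|| = 5.1262
Step 4: Proximal objective.
0.5*||prox-x||^2 = 6.6978
lambda*||prox|| = 18.7619
Total = 25.4599


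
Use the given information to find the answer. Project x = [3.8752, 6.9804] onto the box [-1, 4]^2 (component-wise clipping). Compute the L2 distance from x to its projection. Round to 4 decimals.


Project each component onto [-1, 4].
clip(3.8752) = 3.8752, clip(6.9804) = 4.0
Projection = [3.8752, 4.0]
Squared diffs: [0.0, 8.8828]
Distance = sqrt(8.8828) = 2.9804


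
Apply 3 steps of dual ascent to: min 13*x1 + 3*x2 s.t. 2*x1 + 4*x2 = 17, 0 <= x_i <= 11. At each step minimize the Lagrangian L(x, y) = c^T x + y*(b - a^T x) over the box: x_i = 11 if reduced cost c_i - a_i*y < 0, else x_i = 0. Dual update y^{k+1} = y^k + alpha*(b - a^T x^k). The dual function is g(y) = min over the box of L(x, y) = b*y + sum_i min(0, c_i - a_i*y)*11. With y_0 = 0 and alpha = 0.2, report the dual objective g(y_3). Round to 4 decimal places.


Dual ascent for LP: min 13*x1 + 3*x2, 2*x1 + 4*x2 = 17, 0 <= x_i <= 11
Step 1: y^k = 0.0, reduced costs: (13.0, 3.0)
  x^k = (0.0, 0.0), subgradient = b - a^T x = 17.0
  y^{k+1} = 0.0 + 0.2*17.0 = 3.4
Step 2: y^k = 3.4, reduced costs: (6.2, -10.6)
  x^k = (0.0, 11.0), subgradient = b - a^T x = -27.0
  y^{k+1} = 3.4 + 0.2*-27.0 = -2.0
Step 3: y^k = -2.0, reduced costs: (17.0, 11.0)
  x^k = (0.0, 0.0), subgradient = b - a^T x = 17.0
  y^{k+1} = -2.0 + 0.2*17.0 = 1.4
Dual objective at y_3 = 1.4: reduced costs (10.2, -2.6), box minimizer x = (0.0, 11.0)
g(y_3) = b*y + (c1 - a1*y)*x1 + (c2 - a2*y)*x2 = 17*1.4 + 10.2*0.0 + (-2.6)*11.0 = 23.8 + 0.0 - 28.6 = -4.8
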